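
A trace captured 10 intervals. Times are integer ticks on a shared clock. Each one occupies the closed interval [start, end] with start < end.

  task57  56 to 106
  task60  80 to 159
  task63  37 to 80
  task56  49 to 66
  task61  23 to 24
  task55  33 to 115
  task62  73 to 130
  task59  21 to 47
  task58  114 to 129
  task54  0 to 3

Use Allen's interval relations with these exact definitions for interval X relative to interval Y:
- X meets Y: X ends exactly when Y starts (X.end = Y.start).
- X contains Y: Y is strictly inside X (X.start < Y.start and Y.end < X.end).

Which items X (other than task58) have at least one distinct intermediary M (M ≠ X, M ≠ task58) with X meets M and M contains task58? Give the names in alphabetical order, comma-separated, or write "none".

task63

Target task58 = [114, 129].
Intermediaries M with M contains task58: task60, task62.
Via task60 — items with X meets task60: task63.
Via task62 — items with X meets task62: none.
Union: task63.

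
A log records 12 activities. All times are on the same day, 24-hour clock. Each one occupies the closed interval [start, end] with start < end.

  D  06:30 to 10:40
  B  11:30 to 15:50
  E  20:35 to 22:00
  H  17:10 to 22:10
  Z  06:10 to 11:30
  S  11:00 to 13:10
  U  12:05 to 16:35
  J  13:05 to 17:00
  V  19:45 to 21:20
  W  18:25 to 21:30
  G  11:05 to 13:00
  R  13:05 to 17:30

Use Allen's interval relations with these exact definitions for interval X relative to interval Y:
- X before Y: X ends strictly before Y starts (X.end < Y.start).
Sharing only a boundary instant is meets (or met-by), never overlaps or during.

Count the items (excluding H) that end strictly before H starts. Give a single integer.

7

Target H = [17:10, 22:10].
B [11:30, 15:50] → before → counts.
D [06:30, 10:40] → before → counts.
E [20:35, 22:00] → during → no.
G [11:05, 13:00] → before → counts.
J [13:05, 17:00] → before → counts.
R [13:05, 17:30] → overlaps → no.
S [11:00, 13:10] → before → counts.
U [12:05, 16:35] → before → counts.
V [19:45, 21:20] → during → no.
W [18:25, 21:30] → during → no.
Z [06:10, 11:30] → before → counts.
Total: 7.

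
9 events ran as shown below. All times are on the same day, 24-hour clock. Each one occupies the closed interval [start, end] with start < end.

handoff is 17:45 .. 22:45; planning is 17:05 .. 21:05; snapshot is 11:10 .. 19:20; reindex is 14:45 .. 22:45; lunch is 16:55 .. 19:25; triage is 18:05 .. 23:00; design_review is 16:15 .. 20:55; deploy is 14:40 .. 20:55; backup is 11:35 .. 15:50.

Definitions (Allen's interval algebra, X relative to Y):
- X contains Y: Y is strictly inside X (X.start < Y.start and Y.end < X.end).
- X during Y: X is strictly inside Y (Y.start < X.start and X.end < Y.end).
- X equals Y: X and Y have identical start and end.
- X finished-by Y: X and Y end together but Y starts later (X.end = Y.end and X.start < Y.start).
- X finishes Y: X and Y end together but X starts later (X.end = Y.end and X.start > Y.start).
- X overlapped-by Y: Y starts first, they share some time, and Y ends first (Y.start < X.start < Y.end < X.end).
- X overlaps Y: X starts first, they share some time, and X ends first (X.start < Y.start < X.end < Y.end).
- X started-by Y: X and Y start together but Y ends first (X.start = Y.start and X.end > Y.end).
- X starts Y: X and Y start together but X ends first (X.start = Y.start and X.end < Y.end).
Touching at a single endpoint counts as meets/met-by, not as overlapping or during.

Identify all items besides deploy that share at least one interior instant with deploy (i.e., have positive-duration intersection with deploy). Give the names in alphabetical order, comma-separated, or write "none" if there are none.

Target deploy = [14:40, 20:55].
backup [11:35, 15:50] → overlaps → yes.
design_review [16:15, 20:55] → finishes → yes.
handoff [17:45, 22:45] → overlapped-by → yes.
lunch [16:55, 19:25] → during → yes.
planning [17:05, 21:05] → overlapped-by → yes.
reindex [14:45, 22:45] → overlapped-by → yes.
snapshot [11:10, 19:20] → overlaps → yes.
triage [18:05, 23:00] → overlapped-by → yes.
Result: backup, design_review, handoff, lunch, planning, reindex, snapshot, triage.

backup, design_review, handoff, lunch, planning, reindex, snapshot, triage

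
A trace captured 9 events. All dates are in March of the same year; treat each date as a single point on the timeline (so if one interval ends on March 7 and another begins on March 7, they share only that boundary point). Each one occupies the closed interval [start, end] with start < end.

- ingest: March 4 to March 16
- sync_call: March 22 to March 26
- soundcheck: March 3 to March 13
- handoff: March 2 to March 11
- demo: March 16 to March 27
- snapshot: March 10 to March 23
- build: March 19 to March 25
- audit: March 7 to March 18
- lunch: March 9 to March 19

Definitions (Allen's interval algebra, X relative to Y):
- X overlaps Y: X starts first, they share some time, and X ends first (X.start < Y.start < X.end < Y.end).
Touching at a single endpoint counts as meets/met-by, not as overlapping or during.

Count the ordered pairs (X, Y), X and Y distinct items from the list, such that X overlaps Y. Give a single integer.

21

Checking all 72 ordered pairs for relation 'overlaps'; matching pairs in alphabetical order:
(audit, demo): audit overlaps demo ✓
(audit, lunch): audit overlaps lunch ✓
(audit, snapshot): audit overlaps snapshot ✓
(build, sync_call): build overlaps sync_call ✓
(handoff, audit): handoff overlaps audit ✓
(handoff, ingest): handoff overlaps ingest ✓
(handoff, lunch): handoff overlaps lunch ✓
(handoff, snapshot): handoff overlaps snapshot ✓
(handoff, soundcheck): handoff overlaps soundcheck ✓
(ingest, audit): ingest overlaps audit ✓
(ingest, lunch): ingest overlaps lunch ✓
(ingest, snapshot): ingest overlaps snapshot ✓
(lunch, demo): lunch overlaps demo ✓
(lunch, snapshot): lunch overlaps snapshot ✓
(snapshot, build): snapshot overlaps build ✓
(snapshot, demo): snapshot overlaps demo ✓
(snapshot, sync_call): snapshot overlaps sync_call ✓
(soundcheck, audit): soundcheck overlaps audit ✓
(soundcheck, ingest): soundcheck overlaps ingest ✓
(soundcheck, lunch): soundcheck overlaps lunch ✓
(soundcheck, snapshot): soundcheck overlaps snapshot ✓
Count: 21.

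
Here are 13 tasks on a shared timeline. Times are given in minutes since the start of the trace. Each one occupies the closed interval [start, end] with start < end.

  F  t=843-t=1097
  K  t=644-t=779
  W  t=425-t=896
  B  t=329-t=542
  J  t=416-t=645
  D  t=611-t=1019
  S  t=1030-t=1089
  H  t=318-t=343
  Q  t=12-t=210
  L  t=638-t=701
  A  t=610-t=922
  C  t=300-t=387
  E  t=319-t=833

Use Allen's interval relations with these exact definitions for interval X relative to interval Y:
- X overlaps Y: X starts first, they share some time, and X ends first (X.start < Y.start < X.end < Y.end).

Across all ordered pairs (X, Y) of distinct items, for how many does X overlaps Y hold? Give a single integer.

21

Checking all 156 ordered pairs for relation 'overlaps'; matching pairs in alphabetical order:
(A, D): A overlaps D ✓
(A, F): A overlaps F ✓
(B, J): B overlaps J ✓
(B, W): B overlaps W ✓
(C, B): C overlaps B ✓
(C, E): C overlaps E ✓
(D, F): D overlaps F ✓
(E, A): E overlaps A ✓
(E, D): E overlaps D ✓
(E, W): E overlaps W ✓
(H, B): H overlaps B ✓
(H, E): H overlaps E ✓
(J, A): J overlaps A ✓
(J, D): J overlaps D ✓
(J, K): J overlaps K ✓
(J, L): J overlaps L ✓
(J, W): J overlaps W ✓
(L, K): L overlaps K ✓
(W, A): W overlaps A ✓
(W, D): W overlaps D ✓
(W, F): W overlaps F ✓
Count: 21.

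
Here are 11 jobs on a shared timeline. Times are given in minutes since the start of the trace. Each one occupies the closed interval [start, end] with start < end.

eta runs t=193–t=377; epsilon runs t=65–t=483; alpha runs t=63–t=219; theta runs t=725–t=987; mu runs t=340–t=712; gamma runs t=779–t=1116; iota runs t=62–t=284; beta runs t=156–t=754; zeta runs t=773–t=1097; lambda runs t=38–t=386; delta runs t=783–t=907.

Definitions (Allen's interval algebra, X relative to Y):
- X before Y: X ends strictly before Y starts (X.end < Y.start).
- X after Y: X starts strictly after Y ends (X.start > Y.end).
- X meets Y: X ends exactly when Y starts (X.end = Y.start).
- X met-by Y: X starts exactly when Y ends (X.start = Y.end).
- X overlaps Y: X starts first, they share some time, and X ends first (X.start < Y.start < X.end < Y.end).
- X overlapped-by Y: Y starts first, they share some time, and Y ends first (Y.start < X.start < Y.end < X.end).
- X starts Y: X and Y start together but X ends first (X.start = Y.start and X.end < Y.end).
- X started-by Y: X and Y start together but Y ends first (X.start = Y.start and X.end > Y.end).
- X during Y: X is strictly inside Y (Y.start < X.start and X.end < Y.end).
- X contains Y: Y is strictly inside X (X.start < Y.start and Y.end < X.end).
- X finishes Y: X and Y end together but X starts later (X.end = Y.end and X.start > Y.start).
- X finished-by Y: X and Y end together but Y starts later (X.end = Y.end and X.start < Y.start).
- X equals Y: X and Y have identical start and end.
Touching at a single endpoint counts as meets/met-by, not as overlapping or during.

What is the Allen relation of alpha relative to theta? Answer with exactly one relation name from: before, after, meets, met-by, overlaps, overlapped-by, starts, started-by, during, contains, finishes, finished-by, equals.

before

alpha = [t=63, t=219]; theta = [t=725, t=987].
Compare endpoints: alpha.start < theta.start, alpha.start < theta.end, alpha.end < theta.start, alpha.end < theta.end.
That pattern is 'before'.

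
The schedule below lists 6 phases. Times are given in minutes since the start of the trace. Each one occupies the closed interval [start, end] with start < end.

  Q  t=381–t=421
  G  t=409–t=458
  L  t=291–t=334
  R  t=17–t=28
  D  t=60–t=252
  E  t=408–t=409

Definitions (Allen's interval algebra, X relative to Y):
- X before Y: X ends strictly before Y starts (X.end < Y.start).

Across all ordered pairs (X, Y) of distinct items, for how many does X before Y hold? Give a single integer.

12

Checking all 30 ordered pairs for relation 'before'; matching pairs in alphabetical order:
(D, E): D before E ✓
(D, G): D before G ✓
(D, L): D before L ✓
(D, Q): D before Q ✓
(L, E): L before E ✓
(L, G): L before G ✓
(L, Q): L before Q ✓
(R, D): R before D ✓
(R, E): R before E ✓
(R, G): R before G ✓
(R, L): R before L ✓
(R, Q): R before Q ✓
Count: 12.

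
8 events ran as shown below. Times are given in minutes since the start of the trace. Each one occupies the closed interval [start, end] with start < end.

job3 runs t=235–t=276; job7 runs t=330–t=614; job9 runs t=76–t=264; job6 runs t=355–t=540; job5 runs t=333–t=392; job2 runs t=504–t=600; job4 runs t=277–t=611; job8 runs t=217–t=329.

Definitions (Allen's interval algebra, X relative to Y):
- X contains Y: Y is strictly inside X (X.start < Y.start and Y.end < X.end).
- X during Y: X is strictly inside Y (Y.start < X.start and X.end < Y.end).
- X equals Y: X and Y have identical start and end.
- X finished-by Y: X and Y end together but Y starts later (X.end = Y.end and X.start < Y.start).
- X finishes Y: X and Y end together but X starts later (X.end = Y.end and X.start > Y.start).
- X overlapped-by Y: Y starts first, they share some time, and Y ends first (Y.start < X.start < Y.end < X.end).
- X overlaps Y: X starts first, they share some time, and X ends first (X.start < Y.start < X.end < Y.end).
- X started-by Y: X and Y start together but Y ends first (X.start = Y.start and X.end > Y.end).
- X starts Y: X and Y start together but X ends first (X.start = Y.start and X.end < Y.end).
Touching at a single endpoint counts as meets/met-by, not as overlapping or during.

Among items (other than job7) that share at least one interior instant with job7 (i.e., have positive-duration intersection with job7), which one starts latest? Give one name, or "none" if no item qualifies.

Target job7 = [t=330, t=614].
job2 [t=504, t=600] → during → candidate.
job3 [t=235, t=276] → before → excluded.
job4 [t=277, t=611] → overlaps → candidate.
job5 [t=333, t=392] → during → candidate.
job6 [t=355, t=540] → during → candidate.
job8 [t=217, t=329] → before → excluded.
job9 [t=76, t=264] → before → excluded.
Among candidates, latest start is t=504 → job2.

job2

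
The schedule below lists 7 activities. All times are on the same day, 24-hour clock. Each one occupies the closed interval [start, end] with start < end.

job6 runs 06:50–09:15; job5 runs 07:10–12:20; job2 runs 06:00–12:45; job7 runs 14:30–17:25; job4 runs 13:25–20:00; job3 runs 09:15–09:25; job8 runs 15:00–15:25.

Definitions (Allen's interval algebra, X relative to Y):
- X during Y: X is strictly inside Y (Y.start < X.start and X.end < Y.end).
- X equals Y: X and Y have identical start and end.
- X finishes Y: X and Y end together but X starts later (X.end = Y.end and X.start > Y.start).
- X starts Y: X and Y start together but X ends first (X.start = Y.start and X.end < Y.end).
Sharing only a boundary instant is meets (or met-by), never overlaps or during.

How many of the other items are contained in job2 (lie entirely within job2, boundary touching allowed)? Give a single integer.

Target job2 = [06:00, 12:45].
job3 [09:15, 09:25] → during → counts.
job4 [13:25, 20:00] → after → no.
job5 [07:10, 12:20] → during → counts.
job6 [06:50, 09:15] → during → counts.
job7 [14:30, 17:25] → after → no.
job8 [15:00, 15:25] → after → no.
Total: 3.

3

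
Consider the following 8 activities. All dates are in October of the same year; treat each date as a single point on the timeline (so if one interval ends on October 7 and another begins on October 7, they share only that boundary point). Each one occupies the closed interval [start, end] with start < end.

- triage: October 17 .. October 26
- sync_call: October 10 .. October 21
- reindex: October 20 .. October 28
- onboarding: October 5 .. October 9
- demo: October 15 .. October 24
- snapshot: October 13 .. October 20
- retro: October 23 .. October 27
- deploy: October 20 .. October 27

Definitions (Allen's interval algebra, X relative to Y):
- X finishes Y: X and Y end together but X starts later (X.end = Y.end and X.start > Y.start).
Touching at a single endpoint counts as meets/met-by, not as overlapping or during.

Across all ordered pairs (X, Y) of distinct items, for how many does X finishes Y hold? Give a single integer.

1

Checking all 56 ordered pairs for relation 'finishes'; matching pairs in alphabetical order:
(retro, deploy): retro finishes deploy ✓
Count: 1.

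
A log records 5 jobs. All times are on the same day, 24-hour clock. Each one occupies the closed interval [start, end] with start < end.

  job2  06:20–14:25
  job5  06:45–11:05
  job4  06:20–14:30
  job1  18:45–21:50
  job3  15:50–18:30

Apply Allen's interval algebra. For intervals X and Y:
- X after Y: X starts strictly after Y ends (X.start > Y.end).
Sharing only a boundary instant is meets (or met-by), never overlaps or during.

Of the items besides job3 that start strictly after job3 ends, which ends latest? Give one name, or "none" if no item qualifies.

job1

Target job3 = [15:50, 18:30].
job1 [18:45, 21:50] → after → candidate.
job2 [06:20, 14:25] → before → excluded.
job4 [06:20, 14:30] → before → excluded.
job5 [06:45, 11:05] → before → excluded.
Among candidates, latest end is 21:50 → job1.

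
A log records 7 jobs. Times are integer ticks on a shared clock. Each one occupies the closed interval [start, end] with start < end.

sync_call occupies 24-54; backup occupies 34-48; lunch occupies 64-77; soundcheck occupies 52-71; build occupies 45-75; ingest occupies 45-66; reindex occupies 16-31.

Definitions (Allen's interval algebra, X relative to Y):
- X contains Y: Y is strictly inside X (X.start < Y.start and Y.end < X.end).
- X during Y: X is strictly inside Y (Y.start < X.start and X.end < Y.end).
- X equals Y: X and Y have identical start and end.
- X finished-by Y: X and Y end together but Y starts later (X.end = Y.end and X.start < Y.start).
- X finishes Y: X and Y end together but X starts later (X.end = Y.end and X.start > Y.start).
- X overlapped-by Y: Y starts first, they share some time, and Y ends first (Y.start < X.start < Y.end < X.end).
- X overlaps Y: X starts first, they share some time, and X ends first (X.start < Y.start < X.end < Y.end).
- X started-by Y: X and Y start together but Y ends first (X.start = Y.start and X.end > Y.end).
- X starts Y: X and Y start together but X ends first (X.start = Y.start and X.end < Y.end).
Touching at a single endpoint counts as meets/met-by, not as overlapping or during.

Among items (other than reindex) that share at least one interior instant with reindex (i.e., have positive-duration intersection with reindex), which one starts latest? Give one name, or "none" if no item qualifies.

Target reindex = [16, 31].
backup [34, 48] → after → excluded.
build [45, 75] → after → excluded.
ingest [45, 66] → after → excluded.
lunch [64, 77] → after → excluded.
soundcheck [52, 71] → after → excluded.
sync_call [24, 54] → overlapped-by → candidate.
Among candidates, latest start is 24 → sync_call.

sync_call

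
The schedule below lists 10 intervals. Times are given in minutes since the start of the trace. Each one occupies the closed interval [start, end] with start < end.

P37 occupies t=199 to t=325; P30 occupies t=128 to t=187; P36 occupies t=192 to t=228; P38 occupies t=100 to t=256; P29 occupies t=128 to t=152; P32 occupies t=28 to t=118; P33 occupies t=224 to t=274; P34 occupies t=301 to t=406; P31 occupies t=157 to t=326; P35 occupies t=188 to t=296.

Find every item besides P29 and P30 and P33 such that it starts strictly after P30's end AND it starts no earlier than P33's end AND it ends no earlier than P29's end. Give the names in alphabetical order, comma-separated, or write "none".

Conditions: its start is strictly after P30's end (X.start > t=187) AND its start is no earlier than P33's end (X.start >= t=274) AND its end is no earlier than P29's end (X.end >= t=152).
P31: start t=157 > t=187? ✗; start t=157 >= t=274? ✗; end t=326 >= t=152? ✓ → no.
P32: start t=28 > t=187? ✗; start t=28 >= t=274? ✗; end t=118 >= t=152? ✗ → no.
P34: start t=301 > t=187? ✓; start t=301 >= t=274? ✓; end t=406 >= t=152? ✓ → yes.
P35: start t=188 > t=187? ✓; start t=188 >= t=274? ✗; end t=296 >= t=152? ✓ → no.
P36: start t=192 > t=187? ✓; start t=192 >= t=274? ✗; end t=228 >= t=152? ✓ → no.
P37: start t=199 > t=187? ✓; start t=199 >= t=274? ✗; end t=325 >= t=152? ✓ → no.
P38: start t=100 > t=187? ✗; start t=100 >= t=274? ✗; end t=256 >= t=152? ✓ → no.
Result: P34.

P34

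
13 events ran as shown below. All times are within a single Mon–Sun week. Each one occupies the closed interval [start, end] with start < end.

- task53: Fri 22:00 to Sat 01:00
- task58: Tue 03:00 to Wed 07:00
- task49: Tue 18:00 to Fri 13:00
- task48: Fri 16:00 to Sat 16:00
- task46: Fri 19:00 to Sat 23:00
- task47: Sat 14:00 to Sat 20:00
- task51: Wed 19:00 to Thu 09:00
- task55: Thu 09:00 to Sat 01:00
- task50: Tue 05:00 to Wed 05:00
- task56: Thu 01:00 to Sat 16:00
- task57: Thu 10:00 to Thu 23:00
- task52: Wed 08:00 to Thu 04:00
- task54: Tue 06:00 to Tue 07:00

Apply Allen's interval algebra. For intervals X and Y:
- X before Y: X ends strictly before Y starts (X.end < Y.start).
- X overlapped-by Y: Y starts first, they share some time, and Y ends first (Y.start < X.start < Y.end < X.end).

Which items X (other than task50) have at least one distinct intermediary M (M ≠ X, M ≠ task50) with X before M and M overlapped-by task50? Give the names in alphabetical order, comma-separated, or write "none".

Target task50 = [Tue 05:00, Wed 05:00].
Intermediaries M with M overlapped-by task50: task49.
Via task49 — items with X before task49: task54.
Union: task54.

task54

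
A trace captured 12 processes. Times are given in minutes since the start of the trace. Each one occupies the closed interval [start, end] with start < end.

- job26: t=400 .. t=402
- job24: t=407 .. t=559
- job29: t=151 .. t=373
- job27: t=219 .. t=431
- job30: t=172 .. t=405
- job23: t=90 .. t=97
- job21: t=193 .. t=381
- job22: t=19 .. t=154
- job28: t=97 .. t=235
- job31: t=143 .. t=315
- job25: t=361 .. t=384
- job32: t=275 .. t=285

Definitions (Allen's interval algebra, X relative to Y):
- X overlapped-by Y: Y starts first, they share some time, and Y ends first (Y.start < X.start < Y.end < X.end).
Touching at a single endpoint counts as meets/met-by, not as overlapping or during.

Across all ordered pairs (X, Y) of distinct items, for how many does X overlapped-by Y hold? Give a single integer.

20

Checking all 132 ordered pairs for relation 'overlapped-by'; matching pairs in alphabetical order:
(job21, job28): job21 overlapped-by job28 ✓
(job21, job29): job21 overlapped-by job29 ✓
(job21, job31): job21 overlapped-by job31 ✓
(job24, job27): job24 overlapped-by job27 ✓
(job25, job21): job25 overlapped-by job21 ✓
(job25, job29): job25 overlapped-by job29 ✓
(job27, job21): job27 overlapped-by job21 ✓
(job27, job28): job27 overlapped-by job28 ✓
(job27, job29): job27 overlapped-by job29 ✓
(job27, job30): job27 overlapped-by job30 ✓
(job27, job31): job27 overlapped-by job31 ✓
(job28, job22): job28 overlapped-by job22 ✓
(job29, job22): job29 overlapped-by job22 ✓
(job29, job28): job29 overlapped-by job28 ✓
(job29, job31): job29 overlapped-by job31 ✓
(job30, job28): job30 overlapped-by job28 ✓
(job30, job29): job30 overlapped-by job29 ✓
(job30, job31): job30 overlapped-by job31 ✓
(job31, job22): job31 overlapped-by job22 ✓
(job31, job28): job31 overlapped-by job28 ✓
Count: 20.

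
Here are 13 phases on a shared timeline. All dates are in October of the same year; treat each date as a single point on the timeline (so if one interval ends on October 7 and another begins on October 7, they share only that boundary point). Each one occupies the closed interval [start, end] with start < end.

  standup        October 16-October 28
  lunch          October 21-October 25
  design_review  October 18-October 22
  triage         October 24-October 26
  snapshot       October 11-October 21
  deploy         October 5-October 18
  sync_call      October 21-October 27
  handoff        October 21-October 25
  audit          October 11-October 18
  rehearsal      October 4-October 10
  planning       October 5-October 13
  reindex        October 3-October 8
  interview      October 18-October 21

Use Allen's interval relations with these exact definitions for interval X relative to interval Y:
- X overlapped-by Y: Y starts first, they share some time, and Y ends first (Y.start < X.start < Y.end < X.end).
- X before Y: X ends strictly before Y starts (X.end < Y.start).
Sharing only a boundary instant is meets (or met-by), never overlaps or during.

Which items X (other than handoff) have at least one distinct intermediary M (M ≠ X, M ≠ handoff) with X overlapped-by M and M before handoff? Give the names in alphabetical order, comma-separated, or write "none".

Target handoff = [October 21, October 25].
Intermediaries M with M before handoff: audit, deploy, planning, rehearsal, reindex.
Via audit — items with X overlapped-by audit: standup.
Via deploy — items with X overlapped-by deploy: snapshot, standup.
Via planning — items with X overlapped-by planning: audit, snapshot.
Via rehearsal — items with X overlapped-by rehearsal: deploy, planning.
Via reindex — items with X overlapped-by reindex: deploy, planning, rehearsal.
Union: audit, deploy, planning, rehearsal, snapshot, standup.

audit, deploy, planning, rehearsal, snapshot, standup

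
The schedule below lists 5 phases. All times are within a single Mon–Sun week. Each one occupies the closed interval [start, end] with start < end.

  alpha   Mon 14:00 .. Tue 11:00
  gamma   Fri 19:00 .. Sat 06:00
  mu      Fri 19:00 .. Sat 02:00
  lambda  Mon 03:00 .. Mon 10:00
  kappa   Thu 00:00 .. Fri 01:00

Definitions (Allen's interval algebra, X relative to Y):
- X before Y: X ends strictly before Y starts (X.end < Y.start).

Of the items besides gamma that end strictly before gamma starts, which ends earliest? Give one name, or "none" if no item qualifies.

lambda

Target gamma = [Fri 19:00, Sat 06:00].
alpha [Mon 14:00, Tue 11:00] → before → candidate.
kappa [Thu 00:00, Fri 01:00] → before → candidate.
lambda [Mon 03:00, Mon 10:00] → before → candidate.
mu [Fri 19:00, Sat 02:00] → starts → excluded.
Among candidates, earliest end is Mon 10:00 → lambda.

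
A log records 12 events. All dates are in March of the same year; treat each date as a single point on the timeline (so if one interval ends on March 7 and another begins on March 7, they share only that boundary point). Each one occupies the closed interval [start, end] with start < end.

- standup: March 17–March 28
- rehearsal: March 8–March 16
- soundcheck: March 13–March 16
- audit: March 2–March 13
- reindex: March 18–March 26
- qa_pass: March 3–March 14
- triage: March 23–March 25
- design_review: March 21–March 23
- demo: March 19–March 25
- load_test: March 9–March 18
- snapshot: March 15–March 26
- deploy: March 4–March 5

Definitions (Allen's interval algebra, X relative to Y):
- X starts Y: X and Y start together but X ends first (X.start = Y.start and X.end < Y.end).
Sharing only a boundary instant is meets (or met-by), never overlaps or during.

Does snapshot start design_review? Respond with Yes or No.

snapshot = [March 15, March 26], design_review = [March 21, March 23].
Actual relation of snapshot to design_review: contains.
Asked whether 'starts' holds → No.

No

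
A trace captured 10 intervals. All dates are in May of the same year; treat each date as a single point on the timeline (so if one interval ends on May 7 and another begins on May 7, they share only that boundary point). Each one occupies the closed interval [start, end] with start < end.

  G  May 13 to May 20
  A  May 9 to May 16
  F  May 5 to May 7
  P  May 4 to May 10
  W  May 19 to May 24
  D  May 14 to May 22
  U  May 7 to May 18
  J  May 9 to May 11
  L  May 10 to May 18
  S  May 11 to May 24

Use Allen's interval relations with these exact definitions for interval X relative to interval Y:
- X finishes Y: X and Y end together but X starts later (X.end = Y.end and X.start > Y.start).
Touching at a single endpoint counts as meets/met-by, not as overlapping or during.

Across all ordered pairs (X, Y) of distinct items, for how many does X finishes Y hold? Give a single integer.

2

Checking all 90 ordered pairs for relation 'finishes'; matching pairs in alphabetical order:
(L, U): L finishes U ✓
(W, S): W finishes S ✓
Count: 2.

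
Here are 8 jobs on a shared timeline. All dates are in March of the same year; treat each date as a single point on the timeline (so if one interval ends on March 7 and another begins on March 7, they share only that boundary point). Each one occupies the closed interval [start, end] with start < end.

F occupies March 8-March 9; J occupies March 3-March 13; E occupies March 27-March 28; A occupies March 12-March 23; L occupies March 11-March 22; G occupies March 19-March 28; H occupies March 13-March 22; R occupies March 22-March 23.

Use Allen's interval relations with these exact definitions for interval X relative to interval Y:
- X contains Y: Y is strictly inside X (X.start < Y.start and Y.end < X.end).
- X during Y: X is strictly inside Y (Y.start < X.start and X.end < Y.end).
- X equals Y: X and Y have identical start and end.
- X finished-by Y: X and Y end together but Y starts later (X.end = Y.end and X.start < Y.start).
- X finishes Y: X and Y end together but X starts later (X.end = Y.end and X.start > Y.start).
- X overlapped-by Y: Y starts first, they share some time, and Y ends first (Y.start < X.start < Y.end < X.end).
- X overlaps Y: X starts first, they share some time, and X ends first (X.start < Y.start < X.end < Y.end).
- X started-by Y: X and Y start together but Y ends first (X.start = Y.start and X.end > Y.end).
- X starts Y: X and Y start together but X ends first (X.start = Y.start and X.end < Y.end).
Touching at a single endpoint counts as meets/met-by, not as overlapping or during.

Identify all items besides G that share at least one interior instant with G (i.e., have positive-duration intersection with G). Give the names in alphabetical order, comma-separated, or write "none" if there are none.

A, E, H, L, R

Target G = [March 19, March 28].
A [March 12, March 23] → overlaps → yes.
E [March 27, March 28] → finishes → yes.
F [March 8, March 9] → before → no.
H [March 13, March 22] → overlaps → yes.
J [March 3, March 13] → before → no.
L [March 11, March 22] → overlaps → yes.
R [March 22, March 23] → during → yes.
Result: A, E, H, L, R.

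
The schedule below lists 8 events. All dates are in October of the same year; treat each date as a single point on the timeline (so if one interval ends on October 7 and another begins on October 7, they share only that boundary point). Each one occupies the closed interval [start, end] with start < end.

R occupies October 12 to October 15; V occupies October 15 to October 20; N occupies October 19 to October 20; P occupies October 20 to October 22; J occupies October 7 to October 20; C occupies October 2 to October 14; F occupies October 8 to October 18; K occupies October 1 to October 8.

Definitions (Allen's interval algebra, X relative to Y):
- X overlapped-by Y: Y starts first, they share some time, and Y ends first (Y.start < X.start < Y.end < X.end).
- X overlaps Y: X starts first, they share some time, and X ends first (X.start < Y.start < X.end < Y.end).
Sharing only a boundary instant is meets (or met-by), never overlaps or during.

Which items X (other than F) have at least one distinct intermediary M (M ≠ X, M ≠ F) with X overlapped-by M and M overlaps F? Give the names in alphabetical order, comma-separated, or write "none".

Target F = [October 8, October 18].
Intermediaries M with M overlaps F: C.
Via C — items with X overlapped-by C: J, R.
Union: J, R.

J, R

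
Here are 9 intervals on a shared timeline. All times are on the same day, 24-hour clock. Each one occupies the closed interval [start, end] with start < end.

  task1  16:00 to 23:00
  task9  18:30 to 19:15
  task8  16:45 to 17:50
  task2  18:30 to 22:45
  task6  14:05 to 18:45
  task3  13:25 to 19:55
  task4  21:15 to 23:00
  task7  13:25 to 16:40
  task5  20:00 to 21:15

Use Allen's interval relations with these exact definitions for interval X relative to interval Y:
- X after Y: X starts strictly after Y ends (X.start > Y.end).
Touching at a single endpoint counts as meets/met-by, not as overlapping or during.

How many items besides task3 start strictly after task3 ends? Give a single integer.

Target task3 = [13:25, 19:55].
task1 [16:00, 23:00] → overlapped-by → no.
task2 [18:30, 22:45] → overlapped-by → no.
task4 [21:15, 23:00] → after → counts.
task5 [20:00, 21:15] → after → counts.
task6 [14:05, 18:45] → during → no.
task7 [13:25, 16:40] → starts → no.
task8 [16:45, 17:50] → during → no.
task9 [18:30, 19:15] → during → no.
Total: 2.

2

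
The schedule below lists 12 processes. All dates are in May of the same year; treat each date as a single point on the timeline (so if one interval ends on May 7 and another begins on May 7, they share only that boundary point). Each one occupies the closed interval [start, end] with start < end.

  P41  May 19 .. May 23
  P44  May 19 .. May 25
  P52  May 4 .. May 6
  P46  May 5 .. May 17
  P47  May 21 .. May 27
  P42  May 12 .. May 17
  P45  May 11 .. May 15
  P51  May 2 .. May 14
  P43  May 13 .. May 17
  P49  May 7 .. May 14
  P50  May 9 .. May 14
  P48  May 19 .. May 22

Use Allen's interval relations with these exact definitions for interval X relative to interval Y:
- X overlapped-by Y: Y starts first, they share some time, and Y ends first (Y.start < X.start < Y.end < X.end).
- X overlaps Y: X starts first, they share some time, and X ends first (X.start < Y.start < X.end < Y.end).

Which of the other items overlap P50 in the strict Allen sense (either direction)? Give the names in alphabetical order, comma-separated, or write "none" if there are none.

P42, P43, P45

Target P50 = [May 9, May 14].
P41 [May 19, May 23] → after → no.
P42 [May 12, May 17] → overlapped-by → yes.
P43 [May 13, May 17] → overlapped-by → yes.
P44 [May 19, May 25] → after → no.
P45 [May 11, May 15] → overlapped-by → yes.
P46 [May 5, May 17] → contains → no.
P47 [May 21, May 27] → after → no.
P48 [May 19, May 22] → after → no.
P49 [May 7, May 14] → finished-by → no.
P51 [May 2, May 14] → finished-by → no.
P52 [May 4, May 6] → before → no.
Result: P42, P43, P45.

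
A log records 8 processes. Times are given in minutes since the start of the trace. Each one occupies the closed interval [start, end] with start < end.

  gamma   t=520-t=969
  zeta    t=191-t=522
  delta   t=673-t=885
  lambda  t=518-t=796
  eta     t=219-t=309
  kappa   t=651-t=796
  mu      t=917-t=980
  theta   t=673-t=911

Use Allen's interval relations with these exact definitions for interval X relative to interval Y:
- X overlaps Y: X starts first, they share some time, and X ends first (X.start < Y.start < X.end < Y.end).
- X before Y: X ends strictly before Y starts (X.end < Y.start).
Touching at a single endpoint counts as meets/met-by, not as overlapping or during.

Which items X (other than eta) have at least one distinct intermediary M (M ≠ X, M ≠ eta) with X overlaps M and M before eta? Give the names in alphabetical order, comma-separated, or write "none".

Target eta = [t=219, t=309].
Intermediaries M with M before eta: none.
Union: none.

none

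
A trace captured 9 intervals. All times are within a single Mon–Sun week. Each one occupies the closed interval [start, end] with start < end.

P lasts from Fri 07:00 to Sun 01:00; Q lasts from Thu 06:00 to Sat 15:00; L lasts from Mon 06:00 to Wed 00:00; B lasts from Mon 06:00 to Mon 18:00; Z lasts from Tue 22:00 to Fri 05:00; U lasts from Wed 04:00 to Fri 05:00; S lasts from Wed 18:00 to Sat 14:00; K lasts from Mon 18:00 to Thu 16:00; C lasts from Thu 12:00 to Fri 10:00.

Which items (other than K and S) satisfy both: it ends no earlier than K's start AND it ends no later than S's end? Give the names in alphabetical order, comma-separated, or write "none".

Conditions: its end is no earlier than K's start (X.end >= Mon 18:00) AND its end is no later than S's end (X.end <= Sat 14:00).
B: end Mon 18:00 >= Mon 18:00? ✓; end Mon 18:00 <= Sat 14:00? ✓ → yes.
C: end Fri 10:00 >= Mon 18:00? ✓; end Fri 10:00 <= Sat 14:00? ✓ → yes.
L: end Wed 00:00 >= Mon 18:00? ✓; end Wed 00:00 <= Sat 14:00? ✓ → yes.
P: end Sun 01:00 >= Mon 18:00? ✓; end Sun 01:00 <= Sat 14:00? ✗ → no.
Q: end Sat 15:00 >= Mon 18:00? ✓; end Sat 15:00 <= Sat 14:00? ✗ → no.
U: end Fri 05:00 >= Mon 18:00? ✓; end Fri 05:00 <= Sat 14:00? ✓ → yes.
Z: end Fri 05:00 >= Mon 18:00? ✓; end Fri 05:00 <= Sat 14:00? ✓ → yes.
Result: B, C, L, U, Z.

B, C, L, U, Z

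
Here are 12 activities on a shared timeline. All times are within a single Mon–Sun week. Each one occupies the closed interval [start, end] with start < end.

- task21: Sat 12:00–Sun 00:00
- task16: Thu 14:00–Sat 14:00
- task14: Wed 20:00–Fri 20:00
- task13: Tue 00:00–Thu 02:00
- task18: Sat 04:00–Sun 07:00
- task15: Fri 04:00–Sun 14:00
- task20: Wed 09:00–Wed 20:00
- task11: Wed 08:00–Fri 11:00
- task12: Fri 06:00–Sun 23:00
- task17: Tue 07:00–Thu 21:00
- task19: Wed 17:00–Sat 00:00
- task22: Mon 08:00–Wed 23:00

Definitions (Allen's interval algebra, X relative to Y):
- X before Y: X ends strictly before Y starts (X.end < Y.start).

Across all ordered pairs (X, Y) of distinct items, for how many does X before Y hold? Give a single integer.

Checking all 132 ordered pairs for relation 'before'; matching pairs in alphabetical order:
(task11, task18): task11 before task18 ✓
(task11, task21): task11 before task21 ✓
(task13, task12): task13 before task12 ✓
(task13, task15): task13 before task15 ✓
(task13, task16): task13 before task16 ✓
(task13, task18): task13 before task18 ✓
(task13, task21): task13 before task21 ✓
(task14, task18): task14 before task18 ✓
(task14, task21): task14 before task21 ✓
(task17, task12): task17 before task12 ✓
(task17, task15): task17 before task15 ✓
(task17, task18): task17 before task18 ✓
(task17, task21): task17 before task21 ✓
(task19, task18): task19 before task18 ✓
(task19, task21): task19 before task21 ✓
(task20, task12): task20 before task12 ✓
(task20, task15): task20 before task15 ✓
(task20, task16): task20 before task16 ✓
(task20, task18): task20 before task18 ✓
(task20, task21): task20 before task21 ✓
(task22, task12): task22 before task12 ✓
(task22, task15): task22 before task15 ✓
(task22, task16): task22 before task16 ✓
(task22, task18): task22 before task18 ✓
... plus 1 further pairs not listed.
Count: 25.

25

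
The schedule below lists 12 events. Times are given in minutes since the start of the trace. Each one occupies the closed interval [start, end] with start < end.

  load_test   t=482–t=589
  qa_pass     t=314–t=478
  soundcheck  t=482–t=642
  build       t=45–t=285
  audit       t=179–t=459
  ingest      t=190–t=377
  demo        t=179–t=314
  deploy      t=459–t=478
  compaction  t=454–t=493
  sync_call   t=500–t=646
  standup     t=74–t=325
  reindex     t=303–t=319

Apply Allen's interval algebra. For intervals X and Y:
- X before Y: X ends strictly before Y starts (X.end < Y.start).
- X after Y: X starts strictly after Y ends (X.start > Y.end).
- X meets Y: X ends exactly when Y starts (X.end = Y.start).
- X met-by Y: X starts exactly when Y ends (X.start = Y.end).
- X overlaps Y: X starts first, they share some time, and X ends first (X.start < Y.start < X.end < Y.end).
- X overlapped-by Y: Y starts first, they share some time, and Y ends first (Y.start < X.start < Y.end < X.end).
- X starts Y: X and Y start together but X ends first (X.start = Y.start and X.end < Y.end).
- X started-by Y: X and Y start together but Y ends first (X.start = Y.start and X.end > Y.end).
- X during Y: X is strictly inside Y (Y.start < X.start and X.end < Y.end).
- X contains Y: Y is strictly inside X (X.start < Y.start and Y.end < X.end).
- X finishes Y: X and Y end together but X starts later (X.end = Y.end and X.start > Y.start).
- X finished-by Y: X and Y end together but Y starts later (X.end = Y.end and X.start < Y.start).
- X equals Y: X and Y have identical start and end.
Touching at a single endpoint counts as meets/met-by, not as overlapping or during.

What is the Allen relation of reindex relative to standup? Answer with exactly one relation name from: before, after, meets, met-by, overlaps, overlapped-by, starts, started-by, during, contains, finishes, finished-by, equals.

during

reindex = [t=303, t=319]; standup = [t=74, t=325].
Compare endpoints: reindex.start > standup.start, reindex.start < standup.end, reindex.end > standup.start, reindex.end < standup.end.
That pattern is 'during'.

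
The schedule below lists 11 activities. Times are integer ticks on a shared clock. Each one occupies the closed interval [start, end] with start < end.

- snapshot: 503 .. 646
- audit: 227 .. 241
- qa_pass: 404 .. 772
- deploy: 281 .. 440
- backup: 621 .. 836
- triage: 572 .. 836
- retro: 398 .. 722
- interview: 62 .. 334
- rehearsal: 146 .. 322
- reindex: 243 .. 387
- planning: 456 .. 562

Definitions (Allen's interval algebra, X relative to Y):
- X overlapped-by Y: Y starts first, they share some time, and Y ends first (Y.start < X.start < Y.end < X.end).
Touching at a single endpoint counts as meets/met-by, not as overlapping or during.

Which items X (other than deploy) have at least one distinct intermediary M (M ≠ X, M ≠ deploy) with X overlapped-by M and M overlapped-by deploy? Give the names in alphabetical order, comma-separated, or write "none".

Target deploy = [281, 440].
Intermediaries M with M overlapped-by deploy: qa_pass, retro.
Via qa_pass — items with X overlapped-by qa_pass: backup, triage.
Via retro — items with X overlapped-by retro: backup, qa_pass, triage.
Union: backup, qa_pass, triage.

backup, qa_pass, triage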